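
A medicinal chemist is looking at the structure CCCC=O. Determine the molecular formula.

C4H8O

Walk through each heavy atom and fill implicit hydrogens from standard valence (C 4, N 3, O 2, S 2, halogen 1):
  atom 1: C, bond orders sum to 1 (valence 4) → 3 H
  atom 2: C, bond orders sum to 2 (valence 4) → 2 H
  atom 3: C, bond orders sum to 2 (valence 4) → 2 H
  atom 4: C, bond orders sum to 3 (valence 4) → 1 H
  atom 5: O, bond orders sum to 2 (valence 2) → 0 H
Totals → C:4, H:8, O:1.
In Hill order: C4H8O.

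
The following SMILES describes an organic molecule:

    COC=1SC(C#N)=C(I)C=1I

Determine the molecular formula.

C6H3I2NOS

Walk through each heavy atom and fill implicit hydrogens from standard valence (C 4, N 3, O 2, S 2, halogen 1):
  atom 1: C, bond orders sum to 1 (valence 4) → 3 H
  atom 2: O, bond orders sum to 2 (valence 2) → 0 H
  atom 3: C, bond orders sum to 4 (valence 4) → 0 H
  atom 4: S, bond orders sum to 2 (valence 2) → 0 H
  atom 5: C, bond orders sum to 4 (valence 4) → 0 H
  atom 6: C, bond orders sum to 4 (valence 4) → 0 H
  atom 7: N, bond orders sum to 3 (valence 3) → 0 H
  atom 8: C, bond orders sum to 4 (valence 4) → 0 H
  atom 9: I (halogen, monovalent) → 0 H
  atom 10: C, bond orders sum to 4 (valence 4) → 0 H
  atom 11: I (halogen, monovalent) → 0 H
Totals → C:6, H:3, I:2, N:1, O:1, S:1.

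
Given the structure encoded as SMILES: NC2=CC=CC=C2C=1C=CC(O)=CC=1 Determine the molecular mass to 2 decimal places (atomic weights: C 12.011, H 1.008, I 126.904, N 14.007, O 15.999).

185.23 g/mol

First, the molecular formula is C12H11NO (counting implicit H from valence).
  C: 12 × 12.011 = 144.132
  H: 11 × 1.008 = 11.088
  N: 1 × 14.007 = 14.007
  O: 1 × 15.999 = 15.999
Sum: 12×12.011 + 11×1.008 + 1×14.007 + 1×15.999 = 185.226 → 185.23 g/mol.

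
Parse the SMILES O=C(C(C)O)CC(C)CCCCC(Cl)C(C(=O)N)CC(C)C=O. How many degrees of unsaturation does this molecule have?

3

Molecular formula: C17H30ClNO4.
DoU = (2C + 2 + N − H − X) / 2, where X is the halogen count and O/S are ignored.
    = (2·17 + 2 + 1 − 30 − 1) / 2 = 6 / 2 = 3.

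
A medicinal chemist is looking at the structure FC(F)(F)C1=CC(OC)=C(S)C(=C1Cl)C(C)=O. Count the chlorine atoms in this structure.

1

Scan the SMILES for Cl atoms (remember two-letter symbols like Cl and Br are single atoms).
Chlorine count: 1.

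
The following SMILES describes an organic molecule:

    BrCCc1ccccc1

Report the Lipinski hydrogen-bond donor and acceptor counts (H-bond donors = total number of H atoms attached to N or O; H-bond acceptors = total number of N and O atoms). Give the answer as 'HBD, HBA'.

0, 0

Donors: find every N or O and count the H atoms it carries.
  (no N or O atoms present)
Lipinski HBD = 0.
Acceptors: N atoms = 0, O atoms = 0 → HBA = 0.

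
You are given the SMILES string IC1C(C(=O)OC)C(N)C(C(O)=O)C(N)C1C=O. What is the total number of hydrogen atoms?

Walk through each heavy atom and fill implicit hydrogens from standard valence (C 4, N 3, O 2, S 2, halogen 1):
  atom 1: I (halogen, monovalent) → 0 H
  atom 2: C, bond orders sum to 3 (valence 4) → 1 H
  atom 3: C, bond orders sum to 3 (valence 4) → 1 H
  atom 4: C, bond orders sum to 4 (valence 4) → 0 H
  atom 5: O, bond orders sum to 2 (valence 2) → 0 H
  atom 6: O, bond orders sum to 2 (valence 2) → 0 H
  atom 7: C, bond orders sum to 1 (valence 4) → 3 H
  atom 8: C, bond orders sum to 3 (valence 4) → 1 H
  atom 9: N, bond orders sum to 1 (valence 3) → 2 H
  atom 10: C, bond orders sum to 3 (valence 4) → 1 H
  atom 11: C, bond orders sum to 4 (valence 4) → 0 H
  atom 12: O, bond orders sum to 1 (valence 2) → 1 H
  atom 13: O, bond orders sum to 2 (valence 2) → 0 H
  atom 14: C, bond orders sum to 3 (valence 4) → 1 H
  atom 15: N, bond orders sum to 1 (valence 3) → 2 H
  atom 16: C, bond orders sum to 3 (valence 4) → 1 H
  atom 17: C, bond orders sum to 3 (valence 4) → 1 H
  atom 18: O, bond orders sum to 2 (valence 2) → 0 H
Total hydrogens: 15.

15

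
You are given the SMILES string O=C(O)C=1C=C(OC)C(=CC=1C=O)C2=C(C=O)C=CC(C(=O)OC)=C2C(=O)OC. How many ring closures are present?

2

In SMILES, each pair of matching ring-closure digits denotes one ring-closing bond; the number of such bonds equals the number of independent rings.
Ring-closure bonds here: 2.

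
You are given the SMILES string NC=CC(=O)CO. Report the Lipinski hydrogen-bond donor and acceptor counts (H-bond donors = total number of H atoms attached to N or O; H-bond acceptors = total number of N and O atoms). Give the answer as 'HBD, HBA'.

3, 3

Donors: find every N or O and count the H atoms it carries.
  atom 1 (N): bond orders sum to 1 → 2 H
  atom 5 (O): bond orders sum to 2 → 0 H
  atom 7 (O): bond orders sum to 1 → 1 H
Lipinski HBD = 3.
Acceptors: N atoms = 1, O atoms = 2 → HBA = 3.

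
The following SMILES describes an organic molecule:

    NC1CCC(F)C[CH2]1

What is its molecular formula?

C6H12FN

Walk through each heavy atom and fill implicit hydrogens from standard valence (C 4, N 3, O 2, S 2, halogen 1):
  atom 1: N, bond orders sum to 1 (valence 3) → 2 H
  atom 2: C, bond orders sum to 3 (valence 4) → 1 H
  atom 3: C, bond orders sum to 2 (valence 4) → 2 H
  atom 4: C, bond orders sum to 2 (valence 4) → 2 H
  atom 5: C, bond orders sum to 3 (valence 4) → 1 H
  atom 6: F (halogen, monovalent) → 0 H
  atom 7: C, bond orders sum to 2 (valence 4) → 2 H
  atom 8: C with explicit H count 2
Totals → C:6, H:12, F:1, N:1.
In Hill order: C6H12FN.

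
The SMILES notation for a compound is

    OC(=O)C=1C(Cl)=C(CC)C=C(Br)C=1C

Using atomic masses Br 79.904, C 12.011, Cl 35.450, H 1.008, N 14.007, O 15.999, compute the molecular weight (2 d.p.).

First, the molecular formula is C10H10BrClO2 (counting implicit H from valence).
  Br: 1 × 79.904 = 79.904
  C: 10 × 12.011 = 120.110
  Cl: 1 × 35.450 = 35.450
  H: 10 × 1.008 = 10.080
  O: 2 × 15.999 = 31.998
Sum: 1×79.904 + 10×12.011 + 1×35.450 + 10×1.008 + 2×15.999 = 277.542 → 277.54 g/mol.

277.54 g/mol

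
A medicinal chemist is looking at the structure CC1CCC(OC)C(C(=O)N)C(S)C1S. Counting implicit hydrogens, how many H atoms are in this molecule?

Walk through each heavy atom and fill implicit hydrogens from standard valence (C 4, N 3, O 2, S 2, halogen 1):
  atom 1: C, bond orders sum to 1 (valence 4) → 3 H
  atom 2: C, bond orders sum to 3 (valence 4) → 1 H
  atom 3: C, bond orders sum to 2 (valence 4) → 2 H
  atom 4: C, bond orders sum to 2 (valence 4) → 2 H
  atom 5: C, bond orders sum to 3 (valence 4) → 1 H
  atom 6: O, bond orders sum to 2 (valence 2) → 0 H
  atom 7: C, bond orders sum to 1 (valence 4) → 3 H
  atom 8: C, bond orders sum to 3 (valence 4) → 1 H
  atom 9: C, bond orders sum to 4 (valence 4) → 0 H
  atom 10: O, bond orders sum to 2 (valence 2) → 0 H
  atom 11: N, bond orders sum to 1 (valence 3) → 2 H
  atom 12: C, bond orders sum to 3 (valence 4) → 1 H
  atom 13: S, bond orders sum to 1 (valence 2) → 1 H
  atom 14: C, bond orders sum to 3 (valence 4) → 1 H
  atom 15: S, bond orders sum to 1 (valence 2) → 1 H
Total hydrogens: 19.

19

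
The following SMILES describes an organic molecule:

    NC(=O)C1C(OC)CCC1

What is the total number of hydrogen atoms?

Walk through each heavy atom and fill implicit hydrogens from standard valence (C 4, N 3, O 2, S 2, halogen 1):
  atom 1: N, bond orders sum to 1 (valence 3) → 2 H
  atom 2: C, bond orders sum to 4 (valence 4) → 0 H
  atom 3: O, bond orders sum to 2 (valence 2) → 0 H
  atom 4: C, bond orders sum to 3 (valence 4) → 1 H
  atom 5: C, bond orders sum to 3 (valence 4) → 1 H
  atom 6: O, bond orders sum to 2 (valence 2) → 0 H
  atom 7: C, bond orders sum to 1 (valence 4) → 3 H
  atom 8: C, bond orders sum to 2 (valence 4) → 2 H
  atom 9: C, bond orders sum to 2 (valence 4) → 2 H
  atom 10: C, bond orders sum to 2 (valence 4) → 2 H
Total hydrogens: 13.

13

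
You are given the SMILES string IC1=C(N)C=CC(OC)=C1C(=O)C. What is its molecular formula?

C9H10INO2

Walk through each heavy atom and fill implicit hydrogens from standard valence (C 4, N 3, O 2, S 2, halogen 1):
  atom 1: I (halogen, monovalent) → 0 H
  atom 2: C, bond orders sum to 4 (valence 4) → 0 H
  atom 3: C, bond orders sum to 4 (valence 4) → 0 H
  atom 4: N, bond orders sum to 1 (valence 3) → 2 H
  atom 5: C, bond orders sum to 3 (valence 4) → 1 H
  atom 6: C, bond orders sum to 3 (valence 4) → 1 H
  atom 7: C, bond orders sum to 4 (valence 4) → 0 H
  atom 8: O, bond orders sum to 2 (valence 2) → 0 H
  atom 9: C, bond orders sum to 1 (valence 4) → 3 H
  atom 10: C, bond orders sum to 4 (valence 4) → 0 H
  atom 11: C, bond orders sum to 4 (valence 4) → 0 H
  atom 12: O, bond orders sum to 2 (valence 2) → 0 H
  atom 13: C, bond orders sum to 1 (valence 4) → 3 H
Totals → C:9, H:10, I:1, N:1, O:2.
In Hill order: C9H10INO2.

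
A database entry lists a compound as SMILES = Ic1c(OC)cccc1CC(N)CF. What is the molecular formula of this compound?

C10H13FINO

Walk through each heavy atom and fill implicit hydrogens from standard valence (C 4, N 3, O 2, S 2, halogen 1); for lowercase aromatic atoms, an aromatic c carries 1 H when it has two neighbours and 0 H with three, and aromatic n carries 0 H:
  atom 1: I (halogen, monovalent) → 0 H
  atom 2: aromatic c, 3 neighbours → 0 H
  atom 3: aromatic c, 3 neighbours → 0 H
  atom 4: O, bond orders sum to 2 (valence 2) → 0 H
  atom 5: C, bond orders sum to 1 (valence 4) → 3 H
  atom 6: aromatic c, 2 neighbours → 1 H
  atom 7: aromatic c, 2 neighbours → 1 H
  atom 8: aromatic c, 2 neighbours → 1 H
  atom 9: aromatic c, 3 neighbours → 0 H
  atom 10: C, bond orders sum to 2 (valence 4) → 2 H
  atom 11: C, bond orders sum to 3 (valence 4) → 1 H
  atom 12: N, bond orders sum to 1 (valence 3) → 2 H
  atom 13: C, bond orders sum to 2 (valence 4) → 2 H
  atom 14: F (halogen, monovalent) → 0 H
Totals → C:10, H:13, F:1, I:1, N:1, O:1.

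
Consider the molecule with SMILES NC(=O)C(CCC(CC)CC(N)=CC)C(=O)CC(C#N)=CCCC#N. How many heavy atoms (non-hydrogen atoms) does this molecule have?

Every atom symbol written in the SMILES (organic subset) is one heavy atom; implicit H are not written.
Heavy atoms by element → C:19, N:4, O:2.
Total: 25.

25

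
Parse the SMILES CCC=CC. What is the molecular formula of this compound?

Walk through each heavy atom and fill implicit hydrogens from standard valence (C 4, N 3, O 2, S 2, halogen 1):
  atom 1: C, bond orders sum to 1 (valence 4) → 3 H
  atom 2: C, bond orders sum to 2 (valence 4) → 2 H
  atom 3: C, bond orders sum to 3 (valence 4) → 1 H
  atom 4: C, bond orders sum to 3 (valence 4) → 1 H
  atom 5: C, bond orders sum to 1 (valence 4) → 3 H
Totals → C:5, H:10.
In Hill order: C5H10.

C5H10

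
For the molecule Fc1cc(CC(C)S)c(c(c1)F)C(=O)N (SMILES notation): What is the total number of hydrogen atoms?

Walk through each heavy atom and fill implicit hydrogens from standard valence (C 4, N 3, O 2, S 2, halogen 1); for lowercase aromatic atoms, an aromatic c carries 1 H when it has two neighbours and 0 H with three, and aromatic n carries 0 H:
  atom 1: F (halogen, monovalent) → 0 H
  atom 2: aromatic c, 3 neighbours → 0 H
  atom 3: aromatic c, 2 neighbours → 1 H
  atom 4: aromatic c, 3 neighbours → 0 H
  atom 5: C, bond orders sum to 2 (valence 4) → 2 H
  atom 6: C, bond orders sum to 3 (valence 4) → 1 H
  atom 7: C, bond orders sum to 1 (valence 4) → 3 H
  atom 8: S, bond orders sum to 1 (valence 2) → 1 H
  atom 9: aromatic c, 3 neighbours → 0 H
  atom 10: aromatic c, 3 neighbours → 0 H
  atom 11: aromatic c, 2 neighbours → 1 H
  atom 12: F (halogen, monovalent) → 0 H
  atom 13: C, bond orders sum to 4 (valence 4) → 0 H
  atom 14: O, bond orders sum to 2 (valence 2) → 0 H
  atom 15: N, bond orders sum to 1 (valence 3) → 2 H
Total hydrogens: 11.

11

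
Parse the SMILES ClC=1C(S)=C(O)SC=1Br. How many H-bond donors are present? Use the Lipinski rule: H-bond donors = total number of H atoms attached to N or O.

1

Donors: find every N or O and count the H atoms it carries.
  atom 6 (O): bond orders sum to 1 → 1 H
Lipinski HBD = 1.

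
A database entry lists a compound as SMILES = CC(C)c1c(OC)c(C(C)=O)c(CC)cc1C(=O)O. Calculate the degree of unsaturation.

6

Molecular formula: C15H20O4.
DoU = (2C + 2 + N − H − X) / 2, where X is the halogen count and O/S are ignored.
    = (2·15 + 2 + 0 − 20 − 0) / 2 = 12 / 2 = 6.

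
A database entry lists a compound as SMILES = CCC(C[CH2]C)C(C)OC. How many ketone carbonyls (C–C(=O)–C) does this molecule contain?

Scan the SMILES for the ketone motif — none present.
Groups that are present: 1 ether.

0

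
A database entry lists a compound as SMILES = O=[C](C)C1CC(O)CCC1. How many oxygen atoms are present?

2

Scan the SMILES for O atoms (remember two-letter symbols like Cl and Br are single atoms).
Oxygen count: 2.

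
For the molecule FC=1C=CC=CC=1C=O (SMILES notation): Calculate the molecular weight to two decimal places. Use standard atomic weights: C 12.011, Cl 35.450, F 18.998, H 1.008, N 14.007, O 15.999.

First, the molecular formula is C7H5FO (counting implicit H from valence).
  C: 7 × 12.011 = 84.077
  F: 1 × 18.998 = 18.998
  H: 5 × 1.008 = 5.040
  O: 1 × 15.999 = 15.999
Sum: 7×12.011 + 1×18.998 + 5×1.008 + 1×15.999 = 124.114 → 124.11 g/mol.

124.11 g/mol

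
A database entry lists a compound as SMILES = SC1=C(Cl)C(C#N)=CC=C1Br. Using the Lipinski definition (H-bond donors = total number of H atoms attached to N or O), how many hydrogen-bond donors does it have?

Donors: find every N or O and count the H atoms it carries.
  atom 7 (N): bond orders sum to 3 → 0 H
Lipinski HBD = 0.

0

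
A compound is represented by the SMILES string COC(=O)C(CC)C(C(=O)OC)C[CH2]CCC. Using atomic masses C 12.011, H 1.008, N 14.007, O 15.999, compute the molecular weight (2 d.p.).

First, the molecular formula is C13H24O4 (counting implicit H from valence).
  C: 13 × 12.011 = 156.143
  H: 24 × 1.008 = 24.192
  O: 4 × 15.999 = 63.996
Sum: 13×12.011 + 24×1.008 + 4×15.999 = 244.331 → 244.33 g/mol.

244.33 g/mol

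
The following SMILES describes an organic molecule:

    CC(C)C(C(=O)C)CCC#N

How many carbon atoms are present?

Count every carbon token in the SMILES (each C, including those in ring-closure positions and inside branches).
Carbon count: 9.

9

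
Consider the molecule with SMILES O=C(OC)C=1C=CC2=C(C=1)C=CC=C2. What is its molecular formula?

Walk through each heavy atom and fill implicit hydrogens from standard valence (C 4, N 3, O 2, S 2, halogen 1):
  atom 1: O, bond orders sum to 2 (valence 2) → 0 H
  atom 2: C, bond orders sum to 4 (valence 4) → 0 H
  atom 3: O, bond orders sum to 2 (valence 2) → 0 H
  atom 4: C, bond orders sum to 1 (valence 4) → 3 H
  atom 5: C, bond orders sum to 4 (valence 4) → 0 H
  atom 6: C, bond orders sum to 3 (valence 4) → 1 H
  atom 7: C, bond orders sum to 3 (valence 4) → 1 H
  atom 8: C, bond orders sum to 4 (valence 4) → 0 H
  atom 9: C, bond orders sum to 4 (valence 4) → 0 H
  atom 10: C, bond orders sum to 3 (valence 4) → 1 H
  atom 11: C, bond orders sum to 3 (valence 4) → 1 H
  atom 12: C, bond orders sum to 3 (valence 4) → 1 H
  atom 13: C, bond orders sum to 3 (valence 4) → 1 H
  atom 14: C, bond orders sum to 3 (valence 4) → 1 H
Totals → C:12, H:10, O:2.
In Hill order: C12H10O2.

C12H10O2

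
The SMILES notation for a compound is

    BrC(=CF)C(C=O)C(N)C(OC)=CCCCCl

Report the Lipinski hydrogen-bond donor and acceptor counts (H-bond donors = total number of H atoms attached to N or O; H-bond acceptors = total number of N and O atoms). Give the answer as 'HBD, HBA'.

Donors: find every N or O and count the H atoms it carries.
  atom 7 (O): bond orders sum to 2 → 0 H
  atom 9 (N): bond orders sum to 1 → 2 H
  atom 11 (O): bond orders sum to 2 → 0 H
Lipinski HBD = 2.
Acceptors: N atoms = 1, O atoms = 2 → HBA = 3.

2, 3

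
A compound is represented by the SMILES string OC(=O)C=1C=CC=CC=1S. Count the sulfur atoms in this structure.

Scan the SMILES for S atoms (remember two-letter symbols like Cl and Br are single atoms).
Sulfur count: 1.

1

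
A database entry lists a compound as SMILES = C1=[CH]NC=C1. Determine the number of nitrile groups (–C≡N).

Scan the SMILES for the nitrile motif — none present.

0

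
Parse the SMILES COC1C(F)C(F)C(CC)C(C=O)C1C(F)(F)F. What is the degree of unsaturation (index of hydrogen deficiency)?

Molecular formula: C11H15F5O2.
DoU = (2C + 2 + N − H − X) / 2, where X is the halogen count and O/S are ignored.
    = (2·11 + 2 + 0 − 15 − 5) / 2 = 4 / 2 = 2.

2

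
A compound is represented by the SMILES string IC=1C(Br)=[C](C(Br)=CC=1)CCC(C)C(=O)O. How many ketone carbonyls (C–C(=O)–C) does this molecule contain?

Scan the SMILES for the ketone motif — none present.
Groups that are present: 1 carboxylic acid.

0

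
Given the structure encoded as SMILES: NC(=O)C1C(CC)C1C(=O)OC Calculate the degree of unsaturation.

3

Molecular formula: C8H13NO3.
DoU = (2C + 2 + N − H − X) / 2, where X is the halogen count and O/S are ignored.
    = (2·8 + 2 + 1 − 13 − 0) / 2 = 6 / 2 = 3.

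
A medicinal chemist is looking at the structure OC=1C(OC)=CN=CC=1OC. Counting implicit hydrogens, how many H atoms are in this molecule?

9

Walk through each heavy atom and fill implicit hydrogens from standard valence (C 4, N 3, O 2, S 2, halogen 1):
  atom 1: O, bond orders sum to 1 (valence 2) → 1 H
  atom 2: C, bond orders sum to 4 (valence 4) → 0 H
  atom 3: C, bond orders sum to 4 (valence 4) → 0 H
  atom 4: O, bond orders sum to 2 (valence 2) → 0 H
  atom 5: C, bond orders sum to 1 (valence 4) → 3 H
  atom 6: C, bond orders sum to 3 (valence 4) → 1 H
  atom 7: N, bond orders sum to 3 (valence 3) → 0 H
  atom 8: C, bond orders sum to 3 (valence 4) → 1 H
  atom 9: C, bond orders sum to 4 (valence 4) → 0 H
  atom 10: O, bond orders sum to 2 (valence 2) → 0 H
  atom 11: C, bond orders sum to 1 (valence 4) → 3 H
Total hydrogens: 9.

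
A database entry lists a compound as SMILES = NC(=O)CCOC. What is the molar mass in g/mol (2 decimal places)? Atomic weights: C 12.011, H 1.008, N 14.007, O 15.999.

103.12 g/mol

First, the molecular formula is C4H9NO2 (counting implicit H from valence).
  C: 4 × 12.011 = 48.044
  H: 9 × 1.008 = 9.072
  N: 1 × 14.007 = 14.007
  O: 2 × 15.999 = 31.998
Sum: 4×12.011 + 9×1.008 + 1×14.007 + 2×15.999 = 103.121 → 103.12 g/mol.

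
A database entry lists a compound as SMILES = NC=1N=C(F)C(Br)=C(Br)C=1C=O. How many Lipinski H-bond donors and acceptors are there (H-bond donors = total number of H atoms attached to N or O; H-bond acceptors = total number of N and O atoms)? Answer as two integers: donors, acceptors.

Donors: find every N or O and count the H atoms it carries.
  atom 1 (N): bond orders sum to 1 → 2 H
  atom 3 (N): bond orders sum to 3 → 0 H
  atom 12 (O): bond orders sum to 2 → 0 H
Lipinski HBD = 2.
Acceptors: N atoms = 2, O atoms = 1 → HBA = 3.

2, 3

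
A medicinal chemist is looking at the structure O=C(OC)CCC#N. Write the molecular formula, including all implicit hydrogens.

C5H7NO2

Walk through each heavy atom and fill implicit hydrogens from standard valence (C 4, N 3, O 2, S 2, halogen 1):
  atom 1: O, bond orders sum to 2 (valence 2) → 0 H
  atom 2: C, bond orders sum to 4 (valence 4) → 0 H
  atom 3: O, bond orders sum to 2 (valence 2) → 0 H
  atom 4: C, bond orders sum to 1 (valence 4) → 3 H
  atom 5: C, bond orders sum to 2 (valence 4) → 2 H
  atom 6: C, bond orders sum to 2 (valence 4) → 2 H
  atom 7: C, bond orders sum to 4 (valence 4) → 0 H
  atom 8: N, bond orders sum to 3 (valence 3) → 0 H
Totals → C:5, H:7, N:1, O:2.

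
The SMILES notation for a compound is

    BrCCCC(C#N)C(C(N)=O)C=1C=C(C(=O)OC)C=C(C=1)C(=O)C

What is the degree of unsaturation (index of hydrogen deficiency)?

9

Degree of unsaturation = (number of rings) + (number of π bonds).
Ring closures in the SMILES: 1.
π bonds: 6 double bonds (each 1 DoU), 1 triple bond (each 2 DoU) → 8 DoU from unsaturation.
Total DoU = 1 + 8 = 9.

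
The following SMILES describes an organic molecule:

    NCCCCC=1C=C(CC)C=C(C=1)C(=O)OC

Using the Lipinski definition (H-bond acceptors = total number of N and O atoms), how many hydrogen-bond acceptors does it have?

3

N atoms: 1; O atoms: 2.
Lipinski HBA = 1 + 2 = 3.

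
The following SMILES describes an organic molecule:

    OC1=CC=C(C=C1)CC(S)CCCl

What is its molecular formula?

Walk through each heavy atom and fill implicit hydrogens from standard valence (C 4, N 3, O 2, S 2, halogen 1):
  atom 1: O, bond orders sum to 1 (valence 2) → 1 H
  atom 2: C, bond orders sum to 4 (valence 4) → 0 H
  atom 3: C, bond orders sum to 3 (valence 4) → 1 H
  atom 4: C, bond orders sum to 3 (valence 4) → 1 H
  atom 5: C, bond orders sum to 4 (valence 4) → 0 H
  atom 6: C, bond orders sum to 3 (valence 4) → 1 H
  atom 7: C, bond orders sum to 3 (valence 4) → 1 H
  atom 8: C, bond orders sum to 2 (valence 4) → 2 H
  atom 9: C, bond orders sum to 3 (valence 4) → 1 H
  atom 10: S, bond orders sum to 1 (valence 2) → 1 H
  atom 11: C, bond orders sum to 2 (valence 4) → 2 H
  atom 12: C, bond orders sum to 2 (valence 4) → 2 H
  atom 13: Cl (halogen, monovalent) → 0 H
Totals → C:10, H:13, Cl:1, O:1, S:1.
In Hill order: C10H13ClOS.

C10H13ClOS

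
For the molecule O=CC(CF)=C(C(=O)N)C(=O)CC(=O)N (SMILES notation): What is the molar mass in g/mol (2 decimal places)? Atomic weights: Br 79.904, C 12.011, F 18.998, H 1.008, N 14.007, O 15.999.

216.17 g/mol

First, the molecular formula is C8H9FN2O4 (counting implicit H from valence).
  C: 8 × 12.011 = 96.088
  F: 1 × 18.998 = 18.998
  H: 9 × 1.008 = 9.072
  N: 2 × 14.007 = 28.014
  O: 4 × 15.999 = 63.996
Sum: 8×12.011 + 1×18.998 + 9×1.008 + 2×14.007 + 4×15.999 = 216.168 → 216.17 g/mol.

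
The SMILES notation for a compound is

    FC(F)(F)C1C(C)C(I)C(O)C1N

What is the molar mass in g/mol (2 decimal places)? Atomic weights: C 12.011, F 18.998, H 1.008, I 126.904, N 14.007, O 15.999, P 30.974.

309.07 g/mol

First, the molecular formula is C7H11F3INO (counting implicit H from valence).
  C: 7 × 12.011 = 84.077
  F: 3 × 18.998 = 56.994
  H: 11 × 1.008 = 11.088
  I: 1 × 126.904 = 126.904
  N: 1 × 14.007 = 14.007
  O: 1 × 15.999 = 15.999
Sum: 7×12.011 + 3×18.998 + 11×1.008 + 1×126.904 + 1×14.007 + 1×15.999 = 309.069 → 309.07 g/mol.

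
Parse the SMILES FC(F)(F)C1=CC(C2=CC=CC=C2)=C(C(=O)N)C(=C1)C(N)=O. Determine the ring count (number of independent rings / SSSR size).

In SMILES, each pair of matching ring-closure digits denotes one ring-closing bond; the number of such bonds equals the number of independent rings.
Ring-closure bonds here: 2.

2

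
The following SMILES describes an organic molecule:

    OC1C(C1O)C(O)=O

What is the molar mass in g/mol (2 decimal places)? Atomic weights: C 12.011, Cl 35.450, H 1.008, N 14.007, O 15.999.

118.09 g/mol

First, the molecular formula is C4H6O4 (counting implicit H from valence).
  C: 4 × 12.011 = 48.044
  H: 6 × 1.008 = 6.048
  O: 4 × 15.999 = 63.996
Sum: 4×12.011 + 6×1.008 + 4×15.999 = 118.088 → 118.09 g/mol.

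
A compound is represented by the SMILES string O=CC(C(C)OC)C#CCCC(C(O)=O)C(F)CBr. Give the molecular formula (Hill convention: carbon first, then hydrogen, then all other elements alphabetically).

C13H18BrFO4

Walk through each heavy atom and fill implicit hydrogens from standard valence (C 4, N 3, O 2, S 2, halogen 1):
  atom 1: O, bond orders sum to 2 (valence 2) → 0 H
  atom 2: C, bond orders sum to 3 (valence 4) → 1 H
  atom 3: C, bond orders sum to 3 (valence 4) → 1 H
  atom 4: C, bond orders sum to 3 (valence 4) → 1 H
  atom 5: C, bond orders sum to 1 (valence 4) → 3 H
  atom 6: O, bond orders sum to 2 (valence 2) → 0 H
  atom 7: C, bond orders sum to 1 (valence 4) → 3 H
  atom 8: C, bond orders sum to 4 (valence 4) → 0 H
  atom 9: C, bond orders sum to 4 (valence 4) → 0 H
  atom 10: C, bond orders sum to 2 (valence 4) → 2 H
  atom 11: C, bond orders sum to 2 (valence 4) → 2 H
  atom 12: C, bond orders sum to 3 (valence 4) → 1 H
  atom 13: C, bond orders sum to 4 (valence 4) → 0 H
  atom 14: O, bond orders sum to 1 (valence 2) → 1 H
  atom 15: O, bond orders sum to 2 (valence 2) → 0 H
  atom 16: C, bond orders sum to 3 (valence 4) → 1 H
  atom 17: F (halogen, monovalent) → 0 H
  atom 18: C, bond orders sum to 2 (valence 4) → 2 H
  atom 19: Br (halogen, monovalent) → 0 H
Totals → C:13, H:18, Br:1, F:1, O:4.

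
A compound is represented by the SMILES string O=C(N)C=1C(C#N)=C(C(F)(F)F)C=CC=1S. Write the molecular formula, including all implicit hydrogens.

C9H5F3N2OS

Walk through each heavy atom and fill implicit hydrogens from standard valence (C 4, N 3, O 2, S 2, halogen 1):
  atom 1: O, bond orders sum to 2 (valence 2) → 0 H
  atom 2: C, bond orders sum to 4 (valence 4) → 0 H
  atom 3: N, bond orders sum to 1 (valence 3) → 2 H
  atom 4: C, bond orders sum to 4 (valence 4) → 0 H
  atom 5: C, bond orders sum to 4 (valence 4) → 0 H
  atom 6: C, bond orders sum to 4 (valence 4) → 0 H
  atom 7: N, bond orders sum to 3 (valence 3) → 0 H
  atom 8: C, bond orders sum to 4 (valence 4) → 0 H
  atom 9: C, bond orders sum to 4 (valence 4) → 0 H
  atom 10: F (halogen, monovalent) → 0 H
  atom 11: F (halogen, monovalent) → 0 H
  atom 12: F (halogen, monovalent) → 0 H
  atom 13: C, bond orders sum to 3 (valence 4) → 1 H
  atom 14: C, bond orders sum to 3 (valence 4) → 1 H
  atom 15: C, bond orders sum to 4 (valence 4) → 0 H
  atom 16: S, bond orders sum to 1 (valence 2) → 1 H
Totals → C:9, H:5, F:3, N:2, O:1, S:1.
In Hill order: C9H5F3N2OS.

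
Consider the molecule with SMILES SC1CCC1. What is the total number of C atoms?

4

Count every carbon token in the SMILES (each C, including those in ring-closure positions and inside branches).
Carbon count: 4.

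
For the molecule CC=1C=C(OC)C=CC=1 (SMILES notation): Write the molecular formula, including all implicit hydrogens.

C8H10O

Walk through each heavy atom and fill implicit hydrogens from standard valence (C 4, N 3, O 2, S 2, halogen 1):
  atom 1: C, bond orders sum to 1 (valence 4) → 3 H
  atom 2: C, bond orders sum to 4 (valence 4) → 0 H
  atom 3: C, bond orders sum to 3 (valence 4) → 1 H
  atom 4: C, bond orders sum to 4 (valence 4) → 0 H
  atom 5: O, bond orders sum to 2 (valence 2) → 0 H
  atom 6: C, bond orders sum to 1 (valence 4) → 3 H
  atom 7: C, bond orders sum to 3 (valence 4) → 1 H
  atom 8: C, bond orders sum to 3 (valence 4) → 1 H
  atom 9: C, bond orders sum to 3 (valence 4) → 1 H
Totals → C:8, H:10, O:1.
In Hill order: C8H10O.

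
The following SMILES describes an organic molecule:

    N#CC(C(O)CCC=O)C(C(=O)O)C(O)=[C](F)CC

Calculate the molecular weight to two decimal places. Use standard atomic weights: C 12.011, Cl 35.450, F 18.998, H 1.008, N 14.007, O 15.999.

273.26 g/mol

First, the molecular formula is C12H16FNO5 (counting implicit H from valence).
  C: 12 × 12.011 = 144.132
  F: 1 × 18.998 = 18.998
  H: 16 × 1.008 = 16.128
  N: 1 × 14.007 = 14.007
  O: 5 × 15.999 = 79.995
Sum: 12×12.011 + 1×18.998 + 16×1.008 + 1×14.007 + 5×15.999 = 273.260 → 273.26 g/mol.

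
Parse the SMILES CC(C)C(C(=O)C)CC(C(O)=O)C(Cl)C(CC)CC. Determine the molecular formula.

Walk through each heavy atom and fill implicit hydrogens from standard valence (C 4, N 3, O 2, S 2, halogen 1):
  atom 1: C, bond orders sum to 1 (valence 4) → 3 H
  atom 2: C, bond orders sum to 3 (valence 4) → 1 H
  atom 3: C, bond orders sum to 1 (valence 4) → 3 H
  atom 4: C, bond orders sum to 3 (valence 4) → 1 H
  atom 5: C, bond orders sum to 4 (valence 4) → 0 H
  atom 6: O, bond orders sum to 2 (valence 2) → 0 H
  atom 7: C, bond orders sum to 1 (valence 4) → 3 H
  atom 8: C, bond orders sum to 2 (valence 4) → 2 H
  atom 9: C, bond orders sum to 3 (valence 4) → 1 H
  atom 10: C, bond orders sum to 4 (valence 4) → 0 H
  atom 11: O, bond orders sum to 1 (valence 2) → 1 H
  atom 12: O, bond orders sum to 2 (valence 2) → 0 H
  atom 13: C, bond orders sum to 3 (valence 4) → 1 H
  atom 14: Cl (halogen, monovalent) → 0 H
  atom 15: C, bond orders sum to 3 (valence 4) → 1 H
  atom 16: C, bond orders sum to 2 (valence 4) → 2 H
  atom 17: C, bond orders sum to 1 (valence 4) → 3 H
  atom 18: C, bond orders sum to 2 (valence 4) → 2 H
  atom 19: C, bond orders sum to 1 (valence 4) → 3 H
Totals → C:15, H:27, Cl:1, O:3.

C15H27ClO3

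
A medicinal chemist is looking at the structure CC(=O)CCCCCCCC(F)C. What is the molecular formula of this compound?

Walk through each heavy atom and fill implicit hydrogens from standard valence (C 4, N 3, O 2, S 2, halogen 1):
  atom 1: C, bond orders sum to 1 (valence 4) → 3 H
  atom 2: C, bond orders sum to 4 (valence 4) → 0 H
  atom 3: O, bond orders sum to 2 (valence 2) → 0 H
  atom 4: C, bond orders sum to 2 (valence 4) → 2 H
  atom 5: C, bond orders sum to 2 (valence 4) → 2 H
  atom 6: C, bond orders sum to 2 (valence 4) → 2 H
  atom 7: C, bond orders sum to 2 (valence 4) → 2 H
  atom 8: C, bond orders sum to 2 (valence 4) → 2 H
  atom 9: C, bond orders sum to 2 (valence 4) → 2 H
  atom 10: C, bond orders sum to 2 (valence 4) → 2 H
  atom 11: C, bond orders sum to 3 (valence 4) → 1 H
  atom 12: F (halogen, monovalent) → 0 H
  atom 13: C, bond orders sum to 1 (valence 4) → 3 H
Totals → C:11, H:21, F:1, O:1.
In Hill order: C11H21FO.

C11H21FO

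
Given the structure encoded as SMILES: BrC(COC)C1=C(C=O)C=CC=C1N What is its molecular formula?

Walk through each heavy atom and fill implicit hydrogens from standard valence (C 4, N 3, O 2, S 2, halogen 1):
  atom 1: Br (halogen, monovalent) → 0 H
  atom 2: C, bond orders sum to 3 (valence 4) → 1 H
  atom 3: C, bond orders sum to 2 (valence 4) → 2 H
  atom 4: O, bond orders sum to 2 (valence 2) → 0 H
  atom 5: C, bond orders sum to 1 (valence 4) → 3 H
  atom 6: C, bond orders sum to 4 (valence 4) → 0 H
  atom 7: C, bond orders sum to 4 (valence 4) → 0 H
  atom 8: C, bond orders sum to 3 (valence 4) → 1 H
  atom 9: O, bond orders sum to 2 (valence 2) → 0 H
  atom 10: C, bond orders sum to 3 (valence 4) → 1 H
  atom 11: C, bond orders sum to 3 (valence 4) → 1 H
  atom 12: C, bond orders sum to 3 (valence 4) → 1 H
  atom 13: C, bond orders sum to 4 (valence 4) → 0 H
  atom 14: N, bond orders sum to 1 (valence 3) → 2 H
Totals → C:10, H:12, Br:1, N:1, O:2.
In Hill order: C10H12BrNO2.

C10H12BrNO2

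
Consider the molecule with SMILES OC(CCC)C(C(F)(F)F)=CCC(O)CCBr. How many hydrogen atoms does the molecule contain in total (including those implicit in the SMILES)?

Walk through each heavy atom and fill implicit hydrogens from standard valence (C 4, N 3, O 2, S 2, halogen 1):
  atom 1: O, bond orders sum to 1 (valence 2) → 1 H
  atom 2: C, bond orders sum to 3 (valence 4) → 1 H
  atom 3: C, bond orders sum to 2 (valence 4) → 2 H
  atom 4: C, bond orders sum to 2 (valence 4) → 2 H
  atom 5: C, bond orders sum to 1 (valence 4) → 3 H
  atom 6: C, bond orders sum to 4 (valence 4) → 0 H
  atom 7: C, bond orders sum to 4 (valence 4) → 0 H
  atom 8: F (halogen, monovalent) → 0 H
  atom 9: F (halogen, monovalent) → 0 H
  atom 10: F (halogen, monovalent) → 0 H
  atom 11: C, bond orders sum to 3 (valence 4) → 1 H
  atom 12: C, bond orders sum to 2 (valence 4) → 2 H
  atom 13: C, bond orders sum to 3 (valence 4) → 1 H
  atom 14: O, bond orders sum to 1 (valence 2) → 1 H
  atom 15: C, bond orders sum to 2 (valence 4) → 2 H
  atom 16: C, bond orders sum to 2 (valence 4) → 2 H
  atom 17: Br (halogen, monovalent) → 0 H
Total hydrogens: 18.

18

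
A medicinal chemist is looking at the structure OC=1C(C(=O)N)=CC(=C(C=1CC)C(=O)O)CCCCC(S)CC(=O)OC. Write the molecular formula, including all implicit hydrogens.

Walk through each heavy atom and fill implicit hydrogens from standard valence (C 4, N 3, O 2, S 2, halogen 1):
  atom 1: O, bond orders sum to 1 (valence 2) → 1 H
  atom 2: C, bond orders sum to 4 (valence 4) → 0 H
  atom 3: C, bond orders sum to 4 (valence 4) → 0 H
  atom 4: C, bond orders sum to 4 (valence 4) → 0 H
  atom 5: O, bond orders sum to 2 (valence 2) → 0 H
  atom 6: N, bond orders sum to 1 (valence 3) → 2 H
  atom 7: C, bond orders sum to 3 (valence 4) → 1 H
  atom 8: C, bond orders sum to 4 (valence 4) → 0 H
  atom 9: C, bond orders sum to 4 (valence 4) → 0 H
  atom 10: C, bond orders sum to 4 (valence 4) → 0 H
  atom 11: C, bond orders sum to 2 (valence 4) → 2 H
  atom 12: C, bond orders sum to 1 (valence 4) → 3 H
  atom 13: C, bond orders sum to 4 (valence 4) → 0 H
  atom 14: O, bond orders sum to 2 (valence 2) → 0 H
  atom 15: O, bond orders sum to 1 (valence 2) → 1 H
  atom 16: C, bond orders sum to 2 (valence 4) → 2 H
  atom 17: C, bond orders sum to 2 (valence 4) → 2 H
  atom 18: C, bond orders sum to 2 (valence 4) → 2 H
  atom 19: C, bond orders sum to 2 (valence 4) → 2 H
  atom 20: C, bond orders sum to 3 (valence 4) → 1 H
  atom 21: S, bond orders sum to 1 (valence 2) → 1 H
  atom 22: C, bond orders sum to 2 (valence 4) → 2 H
  atom 23: C, bond orders sum to 4 (valence 4) → 0 H
  atom 24: O, bond orders sum to 2 (valence 2) → 0 H
  atom 25: O, bond orders sum to 2 (valence 2) → 0 H
  atom 26: C, bond orders sum to 1 (valence 4) → 3 H
Totals → C:18, H:25, N:1, O:6, S:1.
In Hill order: C18H25NO6S.

C18H25NO6S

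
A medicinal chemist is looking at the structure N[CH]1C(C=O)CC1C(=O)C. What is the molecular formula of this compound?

C7H11NO2

Walk through each heavy atom and fill implicit hydrogens from standard valence (C 4, N 3, O 2, S 2, halogen 1):
  atom 1: N, bond orders sum to 1 (valence 3) → 2 H
  atom 2: C with explicit H count 1
  atom 3: C, bond orders sum to 3 (valence 4) → 1 H
  atom 4: C, bond orders sum to 3 (valence 4) → 1 H
  atom 5: O, bond orders sum to 2 (valence 2) → 0 H
  atom 6: C, bond orders sum to 2 (valence 4) → 2 H
  atom 7: C, bond orders sum to 3 (valence 4) → 1 H
  atom 8: C, bond orders sum to 4 (valence 4) → 0 H
  atom 9: O, bond orders sum to 2 (valence 2) → 0 H
  atom 10: C, bond orders sum to 1 (valence 4) → 3 H
Totals → C:7, H:11, N:1, O:2.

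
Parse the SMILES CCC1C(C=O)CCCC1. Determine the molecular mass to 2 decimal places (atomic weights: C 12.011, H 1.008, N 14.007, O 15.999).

First, the molecular formula is C9H16O (counting implicit H from valence).
  C: 9 × 12.011 = 108.099
  H: 16 × 1.008 = 16.128
  O: 1 × 15.999 = 15.999
Sum: 9×12.011 + 16×1.008 + 1×15.999 = 140.226 → 140.23 g/mol.

140.23 g/mol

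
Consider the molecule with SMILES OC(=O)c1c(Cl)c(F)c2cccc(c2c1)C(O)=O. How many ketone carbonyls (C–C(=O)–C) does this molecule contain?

0

Scan the SMILES for the ketone motif — none present.
Groups that are present: 2 carboxylic acid.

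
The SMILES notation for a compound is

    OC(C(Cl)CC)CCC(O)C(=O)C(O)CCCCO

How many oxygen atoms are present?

Scan the SMILES for O atoms (remember two-letter symbols like Cl and Br are single atoms).
Oxygen count: 5.

5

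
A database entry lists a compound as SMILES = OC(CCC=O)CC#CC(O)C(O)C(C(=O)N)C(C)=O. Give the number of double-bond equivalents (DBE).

Degree of unsaturation = (number of rings) + (number of π bonds).
Ring closures in the SMILES: 0.
π bonds: 3 double bonds (each 1 DoU), 1 triple bond (each 2 DoU) → 5 DoU from unsaturation.
Total DoU = 0 + 5 = 5.

5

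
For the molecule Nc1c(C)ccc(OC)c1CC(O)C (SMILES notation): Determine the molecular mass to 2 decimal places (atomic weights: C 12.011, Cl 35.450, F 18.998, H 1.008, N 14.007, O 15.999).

195.26 g/mol

First, the molecular formula is C11H17NO2 (counting implicit H from valence).
  C: 11 × 12.011 = 132.121
  H: 17 × 1.008 = 17.136
  N: 1 × 14.007 = 14.007
  O: 2 × 15.999 = 31.998
Sum: 11×12.011 + 17×1.008 + 1×14.007 + 2×15.999 = 195.262 → 195.26 g/mol.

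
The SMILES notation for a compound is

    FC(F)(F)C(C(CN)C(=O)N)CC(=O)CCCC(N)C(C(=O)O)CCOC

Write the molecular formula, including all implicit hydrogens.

Walk through each heavy atom and fill implicit hydrogens from standard valence (C 4, N 3, O 2, S 2, halogen 1):
  atom 1: F (halogen, monovalent) → 0 H
  atom 2: C, bond orders sum to 4 (valence 4) → 0 H
  atom 3: F (halogen, monovalent) → 0 H
  atom 4: F (halogen, monovalent) → 0 H
  atom 5: C, bond orders sum to 3 (valence 4) → 1 H
  atom 6: C, bond orders sum to 3 (valence 4) → 1 H
  atom 7: C, bond orders sum to 2 (valence 4) → 2 H
  atom 8: N, bond orders sum to 1 (valence 3) → 2 H
  atom 9: C, bond orders sum to 4 (valence 4) → 0 H
  atom 10: O, bond orders sum to 2 (valence 2) → 0 H
  atom 11: N, bond orders sum to 1 (valence 3) → 2 H
  atom 12: C, bond orders sum to 2 (valence 4) → 2 H
  atom 13: C, bond orders sum to 4 (valence 4) → 0 H
  atom 14: O, bond orders sum to 2 (valence 2) → 0 H
  atom 15: C, bond orders sum to 2 (valence 4) → 2 H
  atom 16: C, bond orders sum to 2 (valence 4) → 2 H
  atom 17: C, bond orders sum to 2 (valence 4) → 2 H
  atom 18: C, bond orders sum to 3 (valence 4) → 1 H
  atom 19: N, bond orders sum to 1 (valence 3) → 2 H
  atom 20: C, bond orders sum to 3 (valence 4) → 1 H
  atom 21: C, bond orders sum to 4 (valence 4) → 0 H
  atom 22: O, bond orders sum to 2 (valence 2) → 0 H
  atom 23: O, bond orders sum to 1 (valence 2) → 1 H
  atom 24: C, bond orders sum to 2 (valence 4) → 2 H
  atom 25: C, bond orders sum to 2 (valence 4) → 2 H
  atom 26: O, bond orders sum to 2 (valence 2) → 0 H
  atom 27: C, bond orders sum to 1 (valence 4) → 3 H
Totals → C:16, H:28, F:3, N:3, O:5.
In Hill order: C16H28F3N3O5.

C16H28F3N3O5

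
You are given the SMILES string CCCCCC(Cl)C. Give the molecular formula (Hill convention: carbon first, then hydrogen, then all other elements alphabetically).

Walk through each heavy atom and fill implicit hydrogens from standard valence (C 4, N 3, O 2, S 2, halogen 1):
  atom 1: C, bond orders sum to 1 (valence 4) → 3 H
  atom 2: C, bond orders sum to 2 (valence 4) → 2 H
  atom 3: C, bond orders sum to 2 (valence 4) → 2 H
  atom 4: C, bond orders sum to 2 (valence 4) → 2 H
  atom 5: C, bond orders sum to 2 (valence 4) → 2 H
  atom 6: C, bond orders sum to 3 (valence 4) → 1 H
  atom 7: Cl (halogen, monovalent) → 0 H
  atom 8: C, bond orders sum to 1 (valence 4) → 3 H
Totals → C:7, H:15, Cl:1.
In Hill order: C7H15Cl.

C7H15Cl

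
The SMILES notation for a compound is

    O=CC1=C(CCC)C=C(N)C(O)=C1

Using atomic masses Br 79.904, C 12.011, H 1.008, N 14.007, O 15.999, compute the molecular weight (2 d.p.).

First, the molecular formula is C10H13NO2 (counting implicit H from valence).
  C: 10 × 12.011 = 120.110
  H: 13 × 1.008 = 13.104
  N: 1 × 14.007 = 14.007
  O: 2 × 15.999 = 31.998
Sum: 10×12.011 + 13×1.008 + 1×14.007 + 2×15.999 = 179.219 → 179.22 g/mol.

179.22 g/mol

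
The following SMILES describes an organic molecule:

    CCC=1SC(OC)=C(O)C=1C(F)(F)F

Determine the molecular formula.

C8H9F3O2S

Walk through each heavy atom and fill implicit hydrogens from standard valence (C 4, N 3, O 2, S 2, halogen 1):
  atom 1: C, bond orders sum to 1 (valence 4) → 3 H
  atom 2: C, bond orders sum to 2 (valence 4) → 2 H
  atom 3: C, bond orders sum to 4 (valence 4) → 0 H
  atom 4: S, bond orders sum to 2 (valence 2) → 0 H
  atom 5: C, bond orders sum to 4 (valence 4) → 0 H
  atom 6: O, bond orders sum to 2 (valence 2) → 0 H
  atom 7: C, bond orders sum to 1 (valence 4) → 3 H
  atom 8: C, bond orders sum to 4 (valence 4) → 0 H
  atom 9: O, bond orders sum to 1 (valence 2) → 1 H
  atom 10: C, bond orders sum to 4 (valence 4) → 0 H
  atom 11: C, bond orders sum to 4 (valence 4) → 0 H
  atom 12: F (halogen, monovalent) → 0 H
  atom 13: F (halogen, monovalent) → 0 H
  atom 14: F (halogen, monovalent) → 0 H
Totals → C:8, H:9, F:3, O:2, S:1.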